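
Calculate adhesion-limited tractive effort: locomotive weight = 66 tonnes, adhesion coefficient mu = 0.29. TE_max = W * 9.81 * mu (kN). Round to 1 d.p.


TE_max = W * g * mu
TE_max = 66 * 9.81 * 0.29
TE_max = 647.46 * 0.29
TE_max = 187.8 kN

187.8


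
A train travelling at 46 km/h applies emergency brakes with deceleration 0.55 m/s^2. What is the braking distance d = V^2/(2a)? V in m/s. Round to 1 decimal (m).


Convert speed: V = 46 / 3.6 = 12.7778 m/s
V^2 = 163.2716
d = 163.2716 / (2 * 0.55)
d = 163.2716 / 1.1
d = 148.4 m

148.4


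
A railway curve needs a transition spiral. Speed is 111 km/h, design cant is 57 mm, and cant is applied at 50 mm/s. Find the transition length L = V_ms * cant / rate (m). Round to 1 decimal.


Convert speed: V = 111 / 3.6 = 30.8333 m/s
L = 30.8333 * 57 / 50
L = 1757.5 / 50
L = 35.2 m

35.2


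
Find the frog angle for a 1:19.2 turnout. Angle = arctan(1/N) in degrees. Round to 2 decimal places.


1/N = 1/19.2 = 0.052083
angle = arctan(0.052083) = 0.052036 rad
angle = 0.052036 * 180/pi = 2.98 degrees

2.98


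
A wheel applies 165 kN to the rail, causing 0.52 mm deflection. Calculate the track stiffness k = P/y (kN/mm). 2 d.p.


Track stiffness k = P / y
k = 165 / 0.52
k = 317.31 kN/mm

317.31


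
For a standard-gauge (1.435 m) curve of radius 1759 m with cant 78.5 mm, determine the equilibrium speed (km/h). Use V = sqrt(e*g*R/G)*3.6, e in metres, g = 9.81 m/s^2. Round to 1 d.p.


Convert cant: e = 78.5 mm = 0.0785 m
V_ms = sqrt(0.0785 * 9.81 * 1759 / 1.435)
V_ms = sqrt(943.95785) = 30.7239 m/s
V = 30.7239 * 3.6 = 110.6 km/h

110.6


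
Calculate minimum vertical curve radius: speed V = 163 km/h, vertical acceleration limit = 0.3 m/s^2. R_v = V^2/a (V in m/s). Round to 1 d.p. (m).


Convert speed: V = 163 / 3.6 = 45.2778 m/s
V^2 = 2050.0772 m^2/s^2
R_v = 2050.0772 / 0.3
R_v = 6833.6 m

6833.6


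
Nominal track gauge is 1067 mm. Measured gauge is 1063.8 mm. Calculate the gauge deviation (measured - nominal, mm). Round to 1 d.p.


Deviation = measured - nominal
Deviation = 1063.8 - 1067
Deviation = -3.2 mm

-3.2


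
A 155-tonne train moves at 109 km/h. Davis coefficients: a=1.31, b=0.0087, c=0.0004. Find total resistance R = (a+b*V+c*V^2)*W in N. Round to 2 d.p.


b*V = 0.0087 * 109 = 0.9483
c*V^2 = 0.0004 * 11881 = 4.7524
R_per_t = 1.31 + 0.9483 + 4.7524 = 7.0107 N/t
R_total = 7.0107 * 155 = 1086.66 N

1086.66


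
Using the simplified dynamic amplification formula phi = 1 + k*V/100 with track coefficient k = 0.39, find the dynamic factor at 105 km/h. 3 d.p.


phi = 1 + k * V / 100
phi = 1 + 0.39 * 105 / 100
phi = 1 + 0.4095
phi = 1.410

1.410


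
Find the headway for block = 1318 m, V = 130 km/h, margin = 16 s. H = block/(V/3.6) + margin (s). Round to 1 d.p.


V = 130 / 3.6 = 36.1111 m/s
Block traversal time = 1318 / 36.1111 = 36.4985 s
Headway = 36.4985 + 16
Headway = 52.5 s

52.5


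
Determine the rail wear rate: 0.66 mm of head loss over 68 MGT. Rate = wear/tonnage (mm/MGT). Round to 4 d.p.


Wear rate = total wear / cumulative tonnage
Rate = 0.66 / 68
Rate = 0.0097 mm/MGT

0.0097


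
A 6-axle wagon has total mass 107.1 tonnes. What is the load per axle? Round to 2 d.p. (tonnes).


Load per axle = total weight / number of axles
Load = 107.1 / 6
Load = 17.85 tonnes

17.85


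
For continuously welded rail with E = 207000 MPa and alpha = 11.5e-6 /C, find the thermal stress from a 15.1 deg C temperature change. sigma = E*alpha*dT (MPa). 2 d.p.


sigma = E * alpha * dT
sigma = 207000 * 11.5e-6 * 15.1
sigma = 2.3805 * 15.1
sigma = 35.95 MPa

35.95


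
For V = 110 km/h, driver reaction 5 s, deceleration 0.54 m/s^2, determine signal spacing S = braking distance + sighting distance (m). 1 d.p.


V = 110 / 3.6 = 30.5556 m/s
Braking distance = 30.5556^2 / (2*0.54) = 864.4833 m
Sighting distance = 30.5556 * 5 = 152.7778 m
S = 864.4833 + 152.7778 = 1017.3 m

1017.3


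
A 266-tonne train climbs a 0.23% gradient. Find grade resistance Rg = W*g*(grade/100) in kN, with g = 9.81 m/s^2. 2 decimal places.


Rg = W * 9.81 * grade / 100
Rg = 266 * 9.81 * 0.23 / 100
Rg = 2609.46 * 0.0023
Rg = 6.00 kN

6.00


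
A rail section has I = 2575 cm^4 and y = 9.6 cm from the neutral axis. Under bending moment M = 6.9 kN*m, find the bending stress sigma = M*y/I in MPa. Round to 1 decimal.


Convert units:
M = 6.9 kN*m = 6900000 N*mm
y = 9.6 cm = 96 mm
I = 2575 cm^4 = 25750000 mm^4
sigma = 6900000 * 96 / 25750000
sigma = 25.7 MPa

25.7


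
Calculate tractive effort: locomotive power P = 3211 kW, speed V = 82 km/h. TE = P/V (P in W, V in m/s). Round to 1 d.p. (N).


Convert: P = 3211 kW = 3211000 W
V = 82 / 3.6 = 22.7778 m/s
TE = 3211000 / 22.7778
TE = 140970.7 N

140970.7


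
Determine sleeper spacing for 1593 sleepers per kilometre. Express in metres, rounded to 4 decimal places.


Spacing = 1000 m / number of sleepers
Spacing = 1000 / 1593
Spacing = 0.6277 m

0.6277


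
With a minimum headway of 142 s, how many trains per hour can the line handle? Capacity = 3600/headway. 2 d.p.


Capacity = 3600 / headway
Capacity = 3600 / 142
Capacity = 25.35 trains/hour

25.35


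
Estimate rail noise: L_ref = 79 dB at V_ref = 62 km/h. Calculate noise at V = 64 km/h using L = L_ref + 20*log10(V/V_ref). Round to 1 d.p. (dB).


V/V_ref = 64 / 62 = 1.032258
log10(1.032258) = 0.013788
20 * 0.013788 = 0.2758
L = 79 + 0.2758 = 79.3 dB

79.3


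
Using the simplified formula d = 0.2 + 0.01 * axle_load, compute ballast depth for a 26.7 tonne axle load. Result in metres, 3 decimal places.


d = 0.2 + 0.01 * 26.7
d = 0.2 + 0.267
d = 0.467 m

0.467


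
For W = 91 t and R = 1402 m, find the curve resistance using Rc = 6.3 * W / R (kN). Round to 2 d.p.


Rc = 6.3 * W / R
Rc = 6.3 * 91 / 1402
Rc = 573.3 / 1402
Rc = 0.41 kN

0.41


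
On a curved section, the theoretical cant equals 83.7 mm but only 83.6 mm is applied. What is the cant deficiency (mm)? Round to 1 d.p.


Cant deficiency = equilibrium cant - actual cant
CD = 83.7 - 83.6
CD = 0.1 mm

0.1


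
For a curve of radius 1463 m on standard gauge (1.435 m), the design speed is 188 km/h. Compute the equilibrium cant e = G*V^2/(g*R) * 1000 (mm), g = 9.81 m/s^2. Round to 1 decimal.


Convert speed: V = 188 / 3.6 = 52.2222 m/s
Apply formula: e = 1.435 * 52.2222^2 / (9.81 * 1463)
e = 1.435 * 2727.1605 / 14352.03
e = 0.272677 m = 272.7 mm

272.7


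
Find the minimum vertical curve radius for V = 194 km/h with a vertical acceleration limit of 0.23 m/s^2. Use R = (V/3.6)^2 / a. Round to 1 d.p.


Convert speed: V = 194 / 3.6 = 53.8889 m/s
V^2 = 2904.0123 m^2/s^2
R_v = 2904.0123 / 0.23
R_v = 12626.1 m

12626.1


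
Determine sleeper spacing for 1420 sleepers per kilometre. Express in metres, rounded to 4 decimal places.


Spacing = 1000 m / number of sleepers
Spacing = 1000 / 1420
Spacing = 0.7042 m

0.7042


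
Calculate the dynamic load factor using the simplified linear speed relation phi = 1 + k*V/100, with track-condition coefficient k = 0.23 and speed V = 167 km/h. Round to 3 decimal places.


phi = 1 + k * V / 100
phi = 1 + 0.23 * 167 / 100
phi = 1 + 0.3841
phi = 1.384

1.384


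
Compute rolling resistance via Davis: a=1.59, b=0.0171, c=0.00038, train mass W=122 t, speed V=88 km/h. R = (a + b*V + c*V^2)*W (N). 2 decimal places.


b*V = 0.0171 * 88 = 1.5048
c*V^2 = 0.00038 * 7744 = 2.94272
R_per_t = 1.59 + 1.5048 + 2.94272 = 6.03752 N/t
R_total = 6.03752 * 122 = 736.58 N

736.58


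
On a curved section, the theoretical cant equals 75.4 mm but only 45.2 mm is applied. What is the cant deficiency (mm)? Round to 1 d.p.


Cant deficiency = equilibrium cant - actual cant
CD = 75.4 - 45.2
CD = 30.2 mm

30.2


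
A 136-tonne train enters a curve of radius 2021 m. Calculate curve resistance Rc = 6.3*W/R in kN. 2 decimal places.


Rc = 6.3 * W / R
Rc = 6.3 * 136 / 2021
Rc = 856.8 / 2021
Rc = 0.42 kN

0.42


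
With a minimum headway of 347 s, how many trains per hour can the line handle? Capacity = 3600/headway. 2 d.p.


Capacity = 3600 / headway
Capacity = 3600 / 347
Capacity = 10.37 trains/hour

10.37


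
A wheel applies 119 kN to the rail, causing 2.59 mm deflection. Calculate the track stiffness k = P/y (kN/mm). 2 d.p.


Track stiffness k = P / y
k = 119 / 2.59
k = 45.95 kN/mm

45.95


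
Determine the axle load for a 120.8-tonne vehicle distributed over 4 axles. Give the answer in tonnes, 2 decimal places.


Load per axle = total weight / number of axles
Load = 120.8 / 4
Load = 30.20 tonnes

30.20


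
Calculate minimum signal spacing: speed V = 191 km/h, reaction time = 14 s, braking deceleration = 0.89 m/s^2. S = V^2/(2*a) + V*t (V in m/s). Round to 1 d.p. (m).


V = 191 / 3.6 = 53.0556 m/s
Braking distance = 53.0556^2 / (2*0.89) = 1581.4 m
Sighting distance = 53.0556 * 14 = 742.7778 m
S = 1581.4 + 742.7778 = 2324.2 m

2324.2


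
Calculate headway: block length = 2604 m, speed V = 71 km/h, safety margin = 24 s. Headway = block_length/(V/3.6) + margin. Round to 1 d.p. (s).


V = 71 / 3.6 = 19.7222 m/s
Block traversal time = 2604 / 19.7222 = 132.0338 s
Headway = 132.0338 + 24
Headway = 156.0 s

156.0


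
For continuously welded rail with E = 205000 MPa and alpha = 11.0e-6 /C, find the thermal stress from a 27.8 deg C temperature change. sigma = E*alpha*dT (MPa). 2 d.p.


sigma = E * alpha * dT
sigma = 205000 * 11.0e-6 * 27.8
sigma = 2.255 * 27.8
sigma = 62.69 MPa

62.69


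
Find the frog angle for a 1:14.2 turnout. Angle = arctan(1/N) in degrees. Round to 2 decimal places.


1/N = 1/14.2 = 0.070423
angle = arctan(0.070423) = 0.070306 rad
angle = 0.070306 * 180/pi = 4.03 degrees

4.03


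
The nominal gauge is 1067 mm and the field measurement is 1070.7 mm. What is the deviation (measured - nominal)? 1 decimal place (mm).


Deviation = measured - nominal
Deviation = 1070.7 - 1067
Deviation = 3.7 mm

3.7


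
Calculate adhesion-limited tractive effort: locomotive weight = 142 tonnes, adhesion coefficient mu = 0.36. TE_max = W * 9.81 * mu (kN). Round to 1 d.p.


TE_max = W * g * mu
TE_max = 142 * 9.81 * 0.36
TE_max = 1393.02 * 0.36
TE_max = 501.5 kN

501.5


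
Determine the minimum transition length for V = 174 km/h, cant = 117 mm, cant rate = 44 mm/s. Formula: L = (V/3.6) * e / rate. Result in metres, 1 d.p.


Convert speed: V = 174 / 3.6 = 48.3333 m/s
L = 48.3333 * 117 / 44
L = 5655.0 / 44
L = 128.5 m

128.5


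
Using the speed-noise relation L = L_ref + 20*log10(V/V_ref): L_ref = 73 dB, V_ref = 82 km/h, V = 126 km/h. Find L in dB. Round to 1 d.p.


V/V_ref = 126 / 82 = 1.536585
log10(1.536585) = 0.186557
20 * 0.186557 = 3.7311
L = 73 + 3.7311 = 76.7 dB

76.7


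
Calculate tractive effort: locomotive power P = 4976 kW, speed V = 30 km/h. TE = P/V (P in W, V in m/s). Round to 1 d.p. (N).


Convert: P = 4976 kW = 4976000 W
V = 30 / 3.6 = 8.3333 m/s
TE = 4976000 / 8.3333
TE = 597120.0 N

597120.0


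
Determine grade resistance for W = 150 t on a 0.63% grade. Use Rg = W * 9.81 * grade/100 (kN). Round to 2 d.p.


Rg = W * 9.81 * grade / 100
Rg = 150 * 9.81 * 0.63 / 100
Rg = 1471.5 * 0.0063
Rg = 9.27 kN

9.27


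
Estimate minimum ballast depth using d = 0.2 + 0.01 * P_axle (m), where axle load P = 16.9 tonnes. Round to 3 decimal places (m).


d = 0.2 + 0.01 * 16.9
d = 0.2 + 0.169
d = 0.369 m

0.369


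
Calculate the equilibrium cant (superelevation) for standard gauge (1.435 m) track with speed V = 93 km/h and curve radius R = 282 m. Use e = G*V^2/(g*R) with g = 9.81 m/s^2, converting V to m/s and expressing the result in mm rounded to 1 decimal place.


Convert speed: V = 93 / 3.6 = 25.8333 m/s
Apply formula: e = 1.435 * 25.8333^2 / (9.81 * 282)
e = 1.435 * 667.3611 / 2766.42
e = 0.346174 m = 346.2 mm

346.2


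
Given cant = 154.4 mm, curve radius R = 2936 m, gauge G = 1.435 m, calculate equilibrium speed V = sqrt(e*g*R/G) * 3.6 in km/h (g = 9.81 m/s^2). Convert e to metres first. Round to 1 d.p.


Convert cant: e = 154.4 mm = 0.1544 m
V_ms = sqrt(0.1544 * 9.81 * 2936 / 1.435)
V_ms = sqrt(3098.991989) = 55.6686 m/s
V = 55.6686 * 3.6 = 200.4 km/h

200.4


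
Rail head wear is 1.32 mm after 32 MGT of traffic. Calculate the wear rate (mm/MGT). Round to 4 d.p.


Wear rate = total wear / cumulative tonnage
Rate = 1.32 / 32
Rate = 0.0413 mm/MGT

0.0413


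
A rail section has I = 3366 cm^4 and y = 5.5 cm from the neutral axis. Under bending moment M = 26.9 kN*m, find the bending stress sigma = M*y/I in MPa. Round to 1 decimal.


Convert units:
M = 26.9 kN*m = 26900000 N*mm
y = 5.5 cm = 55 mm
I = 3366 cm^4 = 33660000 mm^4
sigma = 26900000 * 55 / 33660000
sigma = 44.0 MPa

44.0


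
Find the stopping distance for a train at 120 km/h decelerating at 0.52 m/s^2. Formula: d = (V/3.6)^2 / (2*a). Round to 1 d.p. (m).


Convert speed: V = 120 / 3.6 = 33.3333 m/s
V^2 = 1111.1111
d = 1111.1111 / (2 * 0.52)
d = 1111.1111 / 1.04
d = 1068.4 m

1068.4


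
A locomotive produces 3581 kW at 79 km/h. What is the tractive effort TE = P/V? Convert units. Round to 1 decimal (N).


Convert: P = 3581 kW = 3581000 W
V = 79 / 3.6 = 21.9444 m/s
TE = 3581000 / 21.9444
TE = 163184.8 N

163184.8


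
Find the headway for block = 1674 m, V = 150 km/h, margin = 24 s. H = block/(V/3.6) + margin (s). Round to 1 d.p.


V = 150 / 3.6 = 41.6667 m/s
Block traversal time = 1674 / 41.6667 = 40.176 s
Headway = 40.176 + 24
Headway = 64.2 s

64.2


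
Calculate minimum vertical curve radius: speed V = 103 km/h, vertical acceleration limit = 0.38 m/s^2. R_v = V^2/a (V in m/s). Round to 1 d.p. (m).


Convert speed: V = 103 / 3.6 = 28.6111 m/s
V^2 = 818.5957 m^2/s^2
R_v = 818.5957 / 0.38
R_v = 2154.2 m

2154.2


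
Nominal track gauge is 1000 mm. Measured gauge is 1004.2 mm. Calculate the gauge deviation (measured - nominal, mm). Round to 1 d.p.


Deviation = measured - nominal
Deviation = 1004.2 - 1000
Deviation = 4.2 mm

4.2


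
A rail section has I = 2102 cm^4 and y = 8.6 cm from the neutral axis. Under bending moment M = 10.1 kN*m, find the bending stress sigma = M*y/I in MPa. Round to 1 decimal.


Convert units:
M = 10.1 kN*m = 10100000 N*mm
y = 8.6 cm = 86 mm
I = 2102 cm^4 = 21020000 mm^4
sigma = 10100000 * 86 / 21020000
sigma = 41.3 MPa

41.3


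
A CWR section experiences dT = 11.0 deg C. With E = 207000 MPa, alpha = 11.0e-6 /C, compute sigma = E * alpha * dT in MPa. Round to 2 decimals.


sigma = E * alpha * dT
sigma = 207000 * 11.0e-6 * 11.0
sigma = 2.277 * 11.0
sigma = 25.05 MPa

25.05


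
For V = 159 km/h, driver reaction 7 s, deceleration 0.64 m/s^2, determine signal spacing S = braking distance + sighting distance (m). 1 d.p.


V = 159 / 3.6 = 44.1667 m/s
Braking distance = 44.1667^2 / (2*0.64) = 1523.98 m
Sighting distance = 44.1667 * 7 = 309.1667 m
S = 1523.98 + 309.1667 = 1833.1 m

1833.1


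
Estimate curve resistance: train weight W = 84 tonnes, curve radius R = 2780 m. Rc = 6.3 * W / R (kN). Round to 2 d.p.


Rc = 6.3 * W / R
Rc = 6.3 * 84 / 2780
Rc = 529.2 / 2780
Rc = 0.19 kN

0.19


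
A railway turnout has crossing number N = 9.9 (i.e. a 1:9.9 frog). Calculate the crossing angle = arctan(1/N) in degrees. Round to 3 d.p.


1/N = 1/9.9 = 0.10101
angle = arctan(0.10101) = 0.100669 rad
angle = 0.100669 * 180/pi = 5.768 degrees

5.768


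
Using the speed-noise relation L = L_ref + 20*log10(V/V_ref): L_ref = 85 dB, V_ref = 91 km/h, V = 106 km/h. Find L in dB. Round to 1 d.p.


V/V_ref = 106 / 91 = 1.164835
log10(1.164835) = 0.066264
20 * 0.066264 = 1.3253
L = 85 + 1.3253 = 86.3 dB

86.3


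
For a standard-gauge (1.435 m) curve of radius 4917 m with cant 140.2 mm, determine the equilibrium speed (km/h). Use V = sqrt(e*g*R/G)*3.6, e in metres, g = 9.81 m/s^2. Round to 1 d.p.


Convert cant: e = 140.2 mm = 0.1402 m
V_ms = sqrt(0.1402 * 9.81 * 4917 / 1.435)
V_ms = sqrt(4712.651536) = 68.6488 m/s
V = 68.6488 * 3.6 = 247.1 km/h

247.1


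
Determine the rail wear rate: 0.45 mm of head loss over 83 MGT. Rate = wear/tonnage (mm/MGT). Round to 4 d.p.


Wear rate = total wear / cumulative tonnage
Rate = 0.45 / 83
Rate = 0.0054 mm/MGT

0.0054


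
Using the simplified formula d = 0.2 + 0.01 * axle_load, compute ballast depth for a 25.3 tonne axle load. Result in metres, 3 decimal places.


d = 0.2 + 0.01 * 25.3
d = 0.2 + 0.253
d = 0.453 m

0.453


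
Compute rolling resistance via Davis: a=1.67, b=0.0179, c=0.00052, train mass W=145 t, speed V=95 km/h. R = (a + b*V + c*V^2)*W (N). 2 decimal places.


b*V = 0.0179 * 95 = 1.7005
c*V^2 = 0.00052 * 9025 = 4.693
R_per_t = 1.67 + 1.7005 + 4.693 = 8.0635 N/t
R_total = 8.0635 * 145 = 1169.21 N

1169.21


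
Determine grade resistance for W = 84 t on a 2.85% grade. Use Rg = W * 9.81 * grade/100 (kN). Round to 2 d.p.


Rg = W * 9.81 * grade / 100
Rg = 84 * 9.81 * 2.85 / 100
Rg = 824.04 * 0.0285
Rg = 23.49 kN

23.49


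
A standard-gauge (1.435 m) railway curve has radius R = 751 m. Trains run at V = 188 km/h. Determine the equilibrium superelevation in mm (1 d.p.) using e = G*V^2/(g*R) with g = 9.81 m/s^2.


Convert speed: V = 188 / 3.6 = 52.2222 m/s
Apply formula: e = 1.435 * 52.2222^2 / (9.81 * 751)
e = 1.435 * 2727.1605 / 7367.31
e = 0.531195 m = 531.2 mm

531.2


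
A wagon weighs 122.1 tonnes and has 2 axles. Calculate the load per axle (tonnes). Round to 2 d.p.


Load per axle = total weight / number of axles
Load = 122.1 / 2
Load = 61.05 tonnes

61.05


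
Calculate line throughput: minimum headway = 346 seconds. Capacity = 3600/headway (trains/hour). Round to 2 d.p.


Capacity = 3600 / headway
Capacity = 3600 / 346
Capacity = 10.40 trains/hour

10.40


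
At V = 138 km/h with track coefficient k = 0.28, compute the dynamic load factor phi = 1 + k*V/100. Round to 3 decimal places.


phi = 1 + k * V / 100
phi = 1 + 0.28 * 138 / 100
phi = 1 + 0.3864
phi = 1.386

1.386


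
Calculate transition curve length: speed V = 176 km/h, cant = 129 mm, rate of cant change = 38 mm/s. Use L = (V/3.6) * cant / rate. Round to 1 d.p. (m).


Convert speed: V = 176 / 3.6 = 48.8889 m/s
L = 48.8889 * 129 / 38
L = 6306.6667 / 38
L = 166.0 m

166.0


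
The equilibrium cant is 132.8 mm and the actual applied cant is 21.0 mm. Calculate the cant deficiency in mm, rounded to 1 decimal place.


Cant deficiency = equilibrium cant - actual cant
CD = 132.8 - 21.0
CD = 111.8 mm

111.8


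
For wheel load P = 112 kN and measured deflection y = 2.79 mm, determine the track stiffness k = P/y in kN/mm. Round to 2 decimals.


Track stiffness k = P / y
k = 112 / 2.79
k = 40.14 kN/mm

40.14


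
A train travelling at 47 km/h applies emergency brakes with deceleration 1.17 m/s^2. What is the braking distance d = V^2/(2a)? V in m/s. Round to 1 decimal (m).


Convert speed: V = 47 / 3.6 = 13.0556 m/s
V^2 = 170.4475
d = 170.4475 / (2 * 1.17)
d = 170.4475 / 2.34
d = 72.8 m

72.8


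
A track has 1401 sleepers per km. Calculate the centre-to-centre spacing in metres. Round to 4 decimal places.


Spacing = 1000 m / number of sleepers
Spacing = 1000 / 1401
Spacing = 0.7138 m

0.7138


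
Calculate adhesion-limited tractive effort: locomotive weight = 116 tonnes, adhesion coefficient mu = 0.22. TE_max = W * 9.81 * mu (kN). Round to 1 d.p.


TE_max = W * g * mu
TE_max = 116 * 9.81 * 0.22
TE_max = 1137.96 * 0.22
TE_max = 250.4 kN

250.4


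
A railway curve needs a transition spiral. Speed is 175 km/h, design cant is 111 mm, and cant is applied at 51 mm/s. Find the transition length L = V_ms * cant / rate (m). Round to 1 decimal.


Convert speed: V = 175 / 3.6 = 48.6111 m/s
L = 48.6111 * 111 / 51
L = 5395.8333 / 51
L = 105.8 m

105.8


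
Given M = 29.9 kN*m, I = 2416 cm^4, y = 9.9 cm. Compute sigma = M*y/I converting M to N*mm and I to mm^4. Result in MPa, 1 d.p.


Convert units:
M = 29.9 kN*m = 29900000 N*mm
y = 9.9 cm = 99 mm
I = 2416 cm^4 = 24160000 mm^4
sigma = 29900000 * 99 / 24160000
sigma = 122.5 MPa

122.5


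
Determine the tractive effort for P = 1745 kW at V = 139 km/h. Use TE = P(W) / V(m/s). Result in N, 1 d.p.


Convert: P = 1745 kW = 1745000 W
V = 139 / 3.6 = 38.6111 m/s
TE = 1745000 / 38.6111
TE = 45194.2 N

45194.2


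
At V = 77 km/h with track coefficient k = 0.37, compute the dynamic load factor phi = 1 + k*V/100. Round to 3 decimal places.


phi = 1 + k * V / 100
phi = 1 + 0.37 * 77 / 100
phi = 1 + 0.2849
phi = 1.285

1.285


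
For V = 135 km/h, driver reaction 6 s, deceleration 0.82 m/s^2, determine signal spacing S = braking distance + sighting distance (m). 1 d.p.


V = 135 / 3.6 = 37.5 m/s
Braking distance = 37.5^2 / (2*0.82) = 857.4695 m
Sighting distance = 37.5 * 6 = 225.0 m
S = 857.4695 + 225.0 = 1082.5 m

1082.5


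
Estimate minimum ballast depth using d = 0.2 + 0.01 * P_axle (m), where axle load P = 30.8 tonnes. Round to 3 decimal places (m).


d = 0.2 + 0.01 * 30.8
d = 0.2 + 0.308
d = 0.508 m

0.508


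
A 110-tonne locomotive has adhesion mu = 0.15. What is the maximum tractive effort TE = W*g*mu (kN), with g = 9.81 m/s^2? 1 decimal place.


TE_max = W * g * mu
TE_max = 110 * 9.81 * 0.15
TE_max = 1079.1 * 0.15
TE_max = 161.9 kN

161.9


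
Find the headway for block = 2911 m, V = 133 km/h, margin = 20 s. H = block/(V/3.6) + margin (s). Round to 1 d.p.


V = 133 / 3.6 = 36.9444 m/s
Block traversal time = 2911 / 36.9444 = 78.794 s
Headway = 78.794 + 20
Headway = 98.8 s

98.8


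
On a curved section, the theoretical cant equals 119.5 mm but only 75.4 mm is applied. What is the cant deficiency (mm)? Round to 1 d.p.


Cant deficiency = equilibrium cant - actual cant
CD = 119.5 - 75.4
CD = 44.1 mm

44.1


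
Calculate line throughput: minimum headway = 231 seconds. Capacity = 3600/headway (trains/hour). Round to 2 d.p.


Capacity = 3600 / headway
Capacity = 3600 / 231
Capacity = 15.58 trains/hour

15.58


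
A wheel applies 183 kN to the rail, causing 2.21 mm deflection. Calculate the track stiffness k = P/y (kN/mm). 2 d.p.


Track stiffness k = P / y
k = 183 / 2.21
k = 82.81 kN/mm

82.81


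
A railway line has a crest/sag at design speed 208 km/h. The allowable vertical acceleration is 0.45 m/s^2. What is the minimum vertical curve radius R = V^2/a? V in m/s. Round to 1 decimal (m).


Convert speed: V = 208 / 3.6 = 57.7778 m/s
V^2 = 3338.2716 m^2/s^2
R_v = 3338.2716 / 0.45
R_v = 7418.4 m

7418.4


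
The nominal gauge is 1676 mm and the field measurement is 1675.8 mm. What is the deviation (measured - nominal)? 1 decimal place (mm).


Deviation = measured - nominal
Deviation = 1675.8 - 1676
Deviation = -0.2 mm

-0.2


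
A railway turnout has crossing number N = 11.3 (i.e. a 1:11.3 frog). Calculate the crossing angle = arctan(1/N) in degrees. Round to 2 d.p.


1/N = 1/11.3 = 0.088496
angle = arctan(0.088496) = 0.088266 rad
angle = 0.088266 * 180/pi = 5.06 degrees

5.06


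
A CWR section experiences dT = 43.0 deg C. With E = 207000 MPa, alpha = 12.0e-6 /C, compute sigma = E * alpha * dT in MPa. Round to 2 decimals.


sigma = E * alpha * dT
sigma = 207000 * 12.0e-6 * 43.0
sigma = 2.484 * 43.0
sigma = 106.81 MPa

106.81


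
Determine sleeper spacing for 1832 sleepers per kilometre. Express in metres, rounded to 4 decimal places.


Spacing = 1000 m / number of sleepers
Spacing = 1000 / 1832
Spacing = 0.5459 m

0.5459


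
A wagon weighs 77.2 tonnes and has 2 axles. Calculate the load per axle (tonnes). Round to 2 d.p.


Load per axle = total weight / number of axles
Load = 77.2 / 2
Load = 38.60 tonnes

38.60


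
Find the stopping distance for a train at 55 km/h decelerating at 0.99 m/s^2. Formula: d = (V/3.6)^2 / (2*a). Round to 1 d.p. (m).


Convert speed: V = 55 / 3.6 = 15.2778 m/s
V^2 = 233.4105
d = 233.4105 / (2 * 0.99)
d = 233.4105 / 1.98
d = 117.9 m

117.9


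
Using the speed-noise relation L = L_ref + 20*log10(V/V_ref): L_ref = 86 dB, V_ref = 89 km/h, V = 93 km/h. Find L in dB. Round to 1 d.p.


V/V_ref = 93 / 89 = 1.044944
log10(1.044944) = 0.019093
20 * 0.019093 = 0.3819
L = 86 + 0.3819 = 86.4 dB

86.4


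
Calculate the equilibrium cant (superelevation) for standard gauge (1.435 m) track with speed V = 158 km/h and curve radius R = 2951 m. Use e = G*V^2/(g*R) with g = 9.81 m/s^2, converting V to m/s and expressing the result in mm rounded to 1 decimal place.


Convert speed: V = 158 / 3.6 = 43.8889 m/s
Apply formula: e = 1.435 * 43.8889^2 / (9.81 * 2951)
e = 1.435 * 1926.2346 / 28949.31
e = 0.095482 m = 95.5 mm

95.5


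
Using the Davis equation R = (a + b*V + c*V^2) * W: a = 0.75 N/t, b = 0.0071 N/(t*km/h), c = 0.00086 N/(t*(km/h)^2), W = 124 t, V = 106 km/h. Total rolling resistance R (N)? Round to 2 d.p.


b*V = 0.0071 * 106 = 0.7526
c*V^2 = 0.00086 * 11236 = 9.66296
R_per_t = 0.75 + 0.7526 + 9.66296 = 11.16556 N/t
R_total = 11.16556 * 124 = 1384.53 N

1384.53


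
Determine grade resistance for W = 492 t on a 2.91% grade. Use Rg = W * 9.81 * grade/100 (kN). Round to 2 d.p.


Rg = W * 9.81 * grade / 100
Rg = 492 * 9.81 * 2.91 / 100
Rg = 4826.52 * 0.0291
Rg = 140.45 kN

140.45


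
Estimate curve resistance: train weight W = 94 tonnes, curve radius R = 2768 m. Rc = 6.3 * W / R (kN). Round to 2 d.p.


Rc = 6.3 * W / R
Rc = 6.3 * 94 / 2768
Rc = 592.2 / 2768
Rc = 0.21 kN

0.21


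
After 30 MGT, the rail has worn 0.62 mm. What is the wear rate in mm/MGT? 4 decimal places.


Wear rate = total wear / cumulative tonnage
Rate = 0.62 / 30
Rate = 0.0207 mm/MGT

0.0207


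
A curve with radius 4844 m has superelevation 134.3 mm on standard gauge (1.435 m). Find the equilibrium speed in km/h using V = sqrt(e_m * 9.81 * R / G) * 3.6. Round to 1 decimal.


Convert cant: e = 134.3 mm = 0.1343 m
V_ms = sqrt(0.1343 * 9.81 * 4844 / 1.435)
V_ms = sqrt(4447.308468) = 66.6881 m/s
V = 66.6881 * 3.6 = 240.1 km/h

240.1


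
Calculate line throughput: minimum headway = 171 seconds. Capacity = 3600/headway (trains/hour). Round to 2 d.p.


Capacity = 3600 / headway
Capacity = 3600 / 171
Capacity = 21.05 trains/hour

21.05


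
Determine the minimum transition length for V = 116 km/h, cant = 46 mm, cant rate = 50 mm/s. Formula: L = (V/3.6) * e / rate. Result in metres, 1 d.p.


Convert speed: V = 116 / 3.6 = 32.2222 m/s
L = 32.2222 * 46 / 50
L = 1482.2222 / 50
L = 29.6 m

29.6


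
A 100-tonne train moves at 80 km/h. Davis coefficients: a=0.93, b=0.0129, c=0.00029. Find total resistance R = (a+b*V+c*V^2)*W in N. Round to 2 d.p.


b*V = 0.0129 * 80 = 1.032
c*V^2 = 0.00029 * 6400 = 1.856
R_per_t = 0.93 + 1.032 + 1.856 = 3.818 N/t
R_total = 3.818 * 100 = 381.80 N

381.80


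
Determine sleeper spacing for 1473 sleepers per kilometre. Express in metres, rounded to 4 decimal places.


Spacing = 1000 m / number of sleepers
Spacing = 1000 / 1473
Spacing = 0.6789 m

0.6789


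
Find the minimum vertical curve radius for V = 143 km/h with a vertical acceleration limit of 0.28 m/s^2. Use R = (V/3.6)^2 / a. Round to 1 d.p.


Convert speed: V = 143 / 3.6 = 39.7222 m/s
V^2 = 1577.8549 m^2/s^2
R_v = 1577.8549 / 0.28
R_v = 5635.2 m

5635.2


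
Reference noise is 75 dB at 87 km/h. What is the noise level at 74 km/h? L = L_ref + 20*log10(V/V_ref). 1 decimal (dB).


V/V_ref = 74 / 87 = 0.850575
log10(0.850575) = -0.070288
20 * -0.070288 = -1.4058
L = 75 + -1.4058 = 73.6 dB

73.6


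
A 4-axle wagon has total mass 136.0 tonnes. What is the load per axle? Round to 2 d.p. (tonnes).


Load per axle = total weight / number of axles
Load = 136.0 / 4
Load = 34.00 tonnes

34.00


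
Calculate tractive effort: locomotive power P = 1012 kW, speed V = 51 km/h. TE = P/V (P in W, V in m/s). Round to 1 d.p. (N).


Convert: P = 1012 kW = 1012000 W
V = 51 / 3.6 = 14.1667 m/s
TE = 1012000 / 14.1667
TE = 71435.3 N

71435.3


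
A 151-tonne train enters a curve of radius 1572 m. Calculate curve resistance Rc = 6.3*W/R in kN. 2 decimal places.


Rc = 6.3 * W / R
Rc = 6.3 * 151 / 1572
Rc = 951.3 / 1572
Rc = 0.61 kN

0.61


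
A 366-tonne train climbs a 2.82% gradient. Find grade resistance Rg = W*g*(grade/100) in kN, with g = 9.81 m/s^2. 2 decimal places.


Rg = W * 9.81 * grade / 100
Rg = 366 * 9.81 * 2.82 / 100
Rg = 3590.46 * 0.0282
Rg = 101.25 kN

101.25


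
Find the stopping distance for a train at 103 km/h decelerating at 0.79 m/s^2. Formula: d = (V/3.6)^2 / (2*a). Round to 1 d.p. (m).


Convert speed: V = 103 / 3.6 = 28.6111 m/s
V^2 = 818.5957
d = 818.5957 / (2 * 0.79)
d = 818.5957 / 1.58
d = 518.1 m

518.1


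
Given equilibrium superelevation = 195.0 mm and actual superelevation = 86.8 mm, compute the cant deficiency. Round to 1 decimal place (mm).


Cant deficiency = equilibrium cant - actual cant
CD = 195.0 - 86.8
CD = 108.2 mm

108.2


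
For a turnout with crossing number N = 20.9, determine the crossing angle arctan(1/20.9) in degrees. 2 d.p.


1/N = 1/20.9 = 0.047847
angle = arctan(0.047847) = 0.04781 rad
angle = 0.04781 * 180/pi = 2.74 degrees

2.74


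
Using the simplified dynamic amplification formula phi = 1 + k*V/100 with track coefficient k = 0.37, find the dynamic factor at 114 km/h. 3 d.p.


phi = 1 + k * V / 100
phi = 1 + 0.37 * 114 / 100
phi = 1 + 0.4218
phi = 1.422

1.422


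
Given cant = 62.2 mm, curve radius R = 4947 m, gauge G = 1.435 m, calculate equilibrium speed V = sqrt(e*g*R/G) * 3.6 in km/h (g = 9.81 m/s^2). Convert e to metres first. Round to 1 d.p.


Convert cant: e = 62.2 mm = 0.0622 m
V_ms = sqrt(0.0622 * 9.81 * 4947 / 1.435)
V_ms = sqrt(2103.533348) = 45.8643 m/s
V = 45.8643 * 3.6 = 165.1 km/h

165.1


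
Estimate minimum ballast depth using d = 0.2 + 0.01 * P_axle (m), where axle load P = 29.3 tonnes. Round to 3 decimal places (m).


d = 0.2 + 0.01 * 29.3
d = 0.2 + 0.293
d = 0.493 m

0.493


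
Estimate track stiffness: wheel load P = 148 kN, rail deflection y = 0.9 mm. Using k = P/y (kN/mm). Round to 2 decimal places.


Track stiffness k = P / y
k = 148 / 0.9
k = 164.44 kN/mm

164.44


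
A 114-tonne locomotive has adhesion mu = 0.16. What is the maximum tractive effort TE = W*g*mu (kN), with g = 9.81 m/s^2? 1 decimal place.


TE_max = W * g * mu
TE_max = 114 * 9.81 * 0.16
TE_max = 1118.34 * 0.16
TE_max = 178.9 kN

178.9


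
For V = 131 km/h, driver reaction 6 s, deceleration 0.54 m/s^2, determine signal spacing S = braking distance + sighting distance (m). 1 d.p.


V = 131 / 3.6 = 36.3889 m/s
Braking distance = 36.3889^2 / (2*0.54) = 1226.066 m
Sighting distance = 36.3889 * 6 = 218.3333 m
S = 1226.066 + 218.3333 = 1444.4 m

1444.4


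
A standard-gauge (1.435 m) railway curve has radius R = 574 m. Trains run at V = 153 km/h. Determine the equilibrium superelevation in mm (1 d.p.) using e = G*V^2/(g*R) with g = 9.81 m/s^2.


Convert speed: V = 153 / 3.6 = 42.5 m/s
Apply formula: e = 1.435 * 42.5^2 / (9.81 * 574)
e = 1.435 * 1806.25 / 5630.94
e = 0.460308 m = 460.3 mm

460.3


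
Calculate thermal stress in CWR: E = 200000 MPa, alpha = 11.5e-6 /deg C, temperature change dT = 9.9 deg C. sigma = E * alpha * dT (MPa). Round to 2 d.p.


sigma = E * alpha * dT
sigma = 200000 * 11.5e-6 * 9.9
sigma = 2.3 * 9.9
sigma = 22.77 MPa

22.77


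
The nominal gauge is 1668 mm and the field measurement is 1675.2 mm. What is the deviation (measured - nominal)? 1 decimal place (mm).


Deviation = measured - nominal
Deviation = 1675.2 - 1668
Deviation = 7.2 mm

7.2


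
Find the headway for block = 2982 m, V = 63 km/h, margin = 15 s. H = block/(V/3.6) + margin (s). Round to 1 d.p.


V = 63 / 3.6 = 17.5 m/s
Block traversal time = 2982 / 17.5 = 170.4 s
Headway = 170.4 + 15
Headway = 185.4 s

185.4


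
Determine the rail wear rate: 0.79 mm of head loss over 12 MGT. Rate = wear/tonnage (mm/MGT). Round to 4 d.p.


Wear rate = total wear / cumulative tonnage
Rate = 0.79 / 12
Rate = 0.0658 mm/MGT

0.0658


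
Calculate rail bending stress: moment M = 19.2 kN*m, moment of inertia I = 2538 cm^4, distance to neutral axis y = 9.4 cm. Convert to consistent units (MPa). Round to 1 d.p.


Convert units:
M = 19.2 kN*m = 19200000 N*mm
y = 9.4 cm = 94 mm
I = 2538 cm^4 = 25380000 mm^4
sigma = 19200000 * 94 / 25380000
sigma = 71.1 MPa

71.1


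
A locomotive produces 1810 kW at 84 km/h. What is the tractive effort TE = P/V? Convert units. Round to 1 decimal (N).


Convert: P = 1810 kW = 1810000 W
V = 84 / 3.6 = 23.3333 m/s
TE = 1810000 / 23.3333
TE = 77571.4 N

77571.4


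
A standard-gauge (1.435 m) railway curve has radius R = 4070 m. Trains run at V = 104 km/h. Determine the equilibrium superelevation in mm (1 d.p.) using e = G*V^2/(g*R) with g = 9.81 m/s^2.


Convert speed: V = 104 / 3.6 = 28.8889 m/s
Apply formula: e = 1.435 * 28.8889^2 / (9.81 * 4070)
e = 1.435 * 834.5679 / 39926.7
e = 0.029995 m = 30.0 mm

30.0


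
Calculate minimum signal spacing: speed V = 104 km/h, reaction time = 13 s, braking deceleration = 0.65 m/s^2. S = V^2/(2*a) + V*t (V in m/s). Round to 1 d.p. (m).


V = 104 / 3.6 = 28.8889 m/s
Braking distance = 28.8889^2 / (2*0.65) = 641.9753 m
Sighting distance = 28.8889 * 13 = 375.5556 m
S = 641.9753 + 375.5556 = 1017.5 m

1017.5


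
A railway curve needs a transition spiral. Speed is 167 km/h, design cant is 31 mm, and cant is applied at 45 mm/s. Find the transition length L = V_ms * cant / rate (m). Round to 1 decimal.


Convert speed: V = 167 / 3.6 = 46.3889 m/s
L = 46.3889 * 31 / 45
L = 1438.0556 / 45
L = 32.0 m

32.0


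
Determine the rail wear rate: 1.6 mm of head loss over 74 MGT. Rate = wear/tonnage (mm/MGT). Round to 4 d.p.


Wear rate = total wear / cumulative tonnage
Rate = 1.6 / 74
Rate = 0.0216 mm/MGT

0.0216


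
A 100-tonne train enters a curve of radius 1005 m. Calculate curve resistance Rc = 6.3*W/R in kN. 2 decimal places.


Rc = 6.3 * W / R
Rc = 6.3 * 100 / 1005
Rc = 630.0 / 1005
Rc = 0.63 kN

0.63


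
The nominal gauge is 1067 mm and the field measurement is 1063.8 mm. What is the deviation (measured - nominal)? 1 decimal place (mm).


Deviation = measured - nominal
Deviation = 1063.8 - 1067
Deviation = -3.2 mm

-3.2


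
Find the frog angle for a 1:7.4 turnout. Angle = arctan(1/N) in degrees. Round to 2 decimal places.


1/N = 1/7.4 = 0.135135
angle = arctan(0.135135) = 0.134321 rad
angle = 0.134321 * 180/pi = 7.70 degrees

7.70


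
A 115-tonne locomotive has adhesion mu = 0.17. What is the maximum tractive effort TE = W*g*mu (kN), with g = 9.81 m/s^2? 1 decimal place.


TE_max = W * g * mu
TE_max = 115 * 9.81 * 0.17
TE_max = 1128.15 * 0.17
TE_max = 191.8 kN

191.8


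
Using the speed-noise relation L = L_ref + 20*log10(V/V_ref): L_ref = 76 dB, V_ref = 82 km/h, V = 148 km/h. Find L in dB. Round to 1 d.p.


V/V_ref = 148 / 82 = 1.804878
log10(1.804878) = 0.256448
20 * 0.256448 = 5.129
L = 76 + 5.129 = 81.1 dB

81.1


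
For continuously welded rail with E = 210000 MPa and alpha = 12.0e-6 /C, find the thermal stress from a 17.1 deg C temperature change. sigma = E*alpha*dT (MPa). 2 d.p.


sigma = E * alpha * dT
sigma = 210000 * 12.0e-6 * 17.1
sigma = 2.52 * 17.1
sigma = 43.09 MPa

43.09


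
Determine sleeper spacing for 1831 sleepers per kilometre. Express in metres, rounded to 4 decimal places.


Spacing = 1000 m / number of sleepers
Spacing = 1000 / 1831
Spacing = 0.5461 m

0.5461


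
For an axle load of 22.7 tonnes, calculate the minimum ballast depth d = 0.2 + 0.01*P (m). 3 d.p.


d = 0.2 + 0.01 * 22.7
d = 0.2 + 0.227
d = 0.427 m

0.427


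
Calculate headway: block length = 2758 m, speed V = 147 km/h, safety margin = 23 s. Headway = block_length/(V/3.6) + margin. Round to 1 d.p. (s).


V = 147 / 3.6 = 40.8333 m/s
Block traversal time = 2758 / 40.8333 = 67.5429 s
Headway = 67.5429 + 23
Headway = 90.5 s

90.5


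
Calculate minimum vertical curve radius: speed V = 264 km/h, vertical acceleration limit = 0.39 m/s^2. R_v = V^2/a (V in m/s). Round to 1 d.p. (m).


Convert speed: V = 264 / 3.6 = 73.3333 m/s
V^2 = 5377.7778 m^2/s^2
R_v = 5377.7778 / 0.39
R_v = 13789.2 m

13789.2


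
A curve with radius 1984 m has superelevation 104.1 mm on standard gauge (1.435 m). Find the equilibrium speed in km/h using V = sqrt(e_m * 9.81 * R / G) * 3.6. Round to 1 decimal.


Convert cant: e = 104.1 mm = 0.1041 m
V_ms = sqrt(0.1041 * 9.81 * 1984 / 1.435)
V_ms = sqrt(1411.918093) = 37.5755 m/s
V = 37.5755 * 3.6 = 135.3 km/h

135.3


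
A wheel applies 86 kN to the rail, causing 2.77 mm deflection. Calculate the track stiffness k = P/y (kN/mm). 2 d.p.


Track stiffness k = P / y
k = 86 / 2.77
k = 31.05 kN/mm

31.05


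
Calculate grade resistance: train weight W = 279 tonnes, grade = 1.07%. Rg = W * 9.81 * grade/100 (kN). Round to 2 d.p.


Rg = W * 9.81 * grade / 100
Rg = 279 * 9.81 * 1.07 / 100
Rg = 2736.99 * 0.0107
Rg = 29.29 kN

29.29


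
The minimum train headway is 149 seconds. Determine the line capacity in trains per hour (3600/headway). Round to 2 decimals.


Capacity = 3600 / headway
Capacity = 3600 / 149
Capacity = 24.16 trains/hour

24.16


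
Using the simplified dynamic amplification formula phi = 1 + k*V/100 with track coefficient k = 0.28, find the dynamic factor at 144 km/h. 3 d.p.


phi = 1 + k * V / 100
phi = 1 + 0.28 * 144 / 100
phi = 1 + 0.4032
phi = 1.403

1.403


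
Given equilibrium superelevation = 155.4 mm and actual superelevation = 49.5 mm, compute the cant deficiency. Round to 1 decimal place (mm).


Cant deficiency = equilibrium cant - actual cant
CD = 155.4 - 49.5
CD = 105.9 mm

105.9


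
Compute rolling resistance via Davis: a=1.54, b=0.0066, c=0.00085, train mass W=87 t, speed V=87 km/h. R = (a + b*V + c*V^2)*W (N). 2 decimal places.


b*V = 0.0066 * 87 = 0.5742
c*V^2 = 0.00085 * 7569 = 6.43365
R_per_t = 1.54 + 0.5742 + 6.43365 = 8.54785 N/t
R_total = 8.54785 * 87 = 743.66 N

743.66


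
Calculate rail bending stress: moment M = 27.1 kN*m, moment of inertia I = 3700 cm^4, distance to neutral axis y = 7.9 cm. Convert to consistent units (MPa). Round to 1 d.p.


Convert units:
M = 27.1 kN*m = 27100000 N*mm
y = 7.9 cm = 79 mm
I = 3700 cm^4 = 37000000 mm^4
sigma = 27100000 * 79 / 37000000
sigma = 57.9 MPa

57.9


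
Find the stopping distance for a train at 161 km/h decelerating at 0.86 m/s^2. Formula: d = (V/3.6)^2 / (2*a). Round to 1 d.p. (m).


Convert speed: V = 161 / 3.6 = 44.7222 m/s
V^2 = 2000.0772
d = 2000.0772 / (2 * 0.86)
d = 2000.0772 / 1.72
d = 1162.8 m

1162.8


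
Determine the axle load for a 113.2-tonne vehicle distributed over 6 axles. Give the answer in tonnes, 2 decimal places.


Load per axle = total weight / number of axles
Load = 113.2 / 6
Load = 18.87 tonnes

18.87


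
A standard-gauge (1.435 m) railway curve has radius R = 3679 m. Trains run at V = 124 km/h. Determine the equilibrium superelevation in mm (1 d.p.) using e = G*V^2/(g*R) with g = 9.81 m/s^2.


Convert speed: V = 124 / 3.6 = 34.4444 m/s
Apply formula: e = 1.435 * 34.4444^2 / (9.81 * 3679)
e = 1.435 * 1186.4198 / 36090.99
e = 0.047173 m = 47.2 mm

47.2


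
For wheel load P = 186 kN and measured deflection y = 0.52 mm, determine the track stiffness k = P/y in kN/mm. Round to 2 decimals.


Track stiffness k = P / y
k = 186 / 0.52
k = 357.69 kN/mm

357.69


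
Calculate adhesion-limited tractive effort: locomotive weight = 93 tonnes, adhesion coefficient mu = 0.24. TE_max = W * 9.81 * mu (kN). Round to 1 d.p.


TE_max = W * g * mu
TE_max = 93 * 9.81 * 0.24
TE_max = 912.33 * 0.24
TE_max = 219.0 kN

219.0


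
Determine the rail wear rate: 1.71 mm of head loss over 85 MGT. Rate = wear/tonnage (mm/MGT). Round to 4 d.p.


Wear rate = total wear / cumulative tonnage
Rate = 1.71 / 85
Rate = 0.0201 mm/MGT

0.0201


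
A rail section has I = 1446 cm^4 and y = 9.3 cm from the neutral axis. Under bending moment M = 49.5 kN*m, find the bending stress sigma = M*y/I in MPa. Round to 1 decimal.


Convert units:
M = 49.5 kN*m = 49500000 N*mm
y = 9.3 cm = 93 mm
I = 1446 cm^4 = 14460000 mm^4
sigma = 49500000 * 93 / 14460000
sigma = 318.4 MPa

318.4
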